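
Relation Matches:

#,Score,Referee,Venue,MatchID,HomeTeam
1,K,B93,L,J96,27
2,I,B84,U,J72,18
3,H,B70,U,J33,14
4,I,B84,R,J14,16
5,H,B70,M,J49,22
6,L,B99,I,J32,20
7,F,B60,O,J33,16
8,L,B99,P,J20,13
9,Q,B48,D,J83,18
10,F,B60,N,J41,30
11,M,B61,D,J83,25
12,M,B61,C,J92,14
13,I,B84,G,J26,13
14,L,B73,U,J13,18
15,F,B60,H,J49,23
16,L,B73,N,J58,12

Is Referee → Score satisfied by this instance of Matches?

Referee=B93: row 1 → Score = K ✓
Referee=B84: rows 2, 4, 13 → Score = I, I, I ✓
Referee=B70: rows 3, 5 → Score = H, H ✓
Referee=B99: rows 6, 8 → Score = L, L ✓
Referee=B60: rows 7, 10, 15 → Score = F, F, F ✓
Referee=B48: row 9 → Score = Q ✓
Referee=B61: rows 11, 12 → Score = M, M ✓
Referee=B73: rows 14, 16 → Score = L, L ✓
Every Referee value is associated with a single Score value, so Referee → Score holds.

Yes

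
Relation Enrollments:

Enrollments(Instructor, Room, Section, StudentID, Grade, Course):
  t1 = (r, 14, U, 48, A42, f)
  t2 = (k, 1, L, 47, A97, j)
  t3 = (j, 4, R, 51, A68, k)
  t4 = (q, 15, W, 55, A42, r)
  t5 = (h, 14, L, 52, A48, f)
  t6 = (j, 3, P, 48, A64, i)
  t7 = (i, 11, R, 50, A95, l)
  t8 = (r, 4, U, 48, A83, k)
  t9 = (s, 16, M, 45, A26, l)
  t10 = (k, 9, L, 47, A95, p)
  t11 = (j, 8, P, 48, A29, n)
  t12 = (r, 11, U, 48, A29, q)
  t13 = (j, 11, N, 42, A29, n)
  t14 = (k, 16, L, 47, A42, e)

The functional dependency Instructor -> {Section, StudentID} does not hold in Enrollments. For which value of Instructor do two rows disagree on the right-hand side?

Instructor=r: rows 1, 8, 12 → {Section,StudentID} = (U, 48), (U, 48), (U, 48) ✓
Instructor=k: rows 2, 10, 14 → {Section,StudentID} = (L, 47), (L, 47), (L, 47) ✓
Instructor=j: rows 3, 6, 11, 13 → {Section,StudentID} takes values {(R, 51), (P, 48), (N, 42)} — violation
Instructor=q: row 4 → {Section,StudentID} = (W, 55) ✓
Instructor=h: row 5 → {Section,StudentID} = (L, 52) ✓
Instructor=i: row 7 → {Section,StudentID} = (R, 50) ✓
Instructor=s: row 9 → {Section,StudentID} = (M, 45) ✓
The only Instructor value with inconsistent RHS is Instructor=j.

j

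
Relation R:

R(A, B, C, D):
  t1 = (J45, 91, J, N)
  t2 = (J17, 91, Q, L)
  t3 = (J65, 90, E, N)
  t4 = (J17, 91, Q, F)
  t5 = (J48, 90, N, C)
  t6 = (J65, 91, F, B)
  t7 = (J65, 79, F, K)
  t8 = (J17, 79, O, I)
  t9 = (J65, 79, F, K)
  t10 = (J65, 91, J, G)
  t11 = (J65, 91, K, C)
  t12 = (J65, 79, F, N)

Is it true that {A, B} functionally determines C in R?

No

(A=J45, B=91): row 1 → C = J ✓
(A=J17, B=91): rows 2, 4 → C = Q, Q ✓
(A=J65, B=90): row 3 → C = E ✓
(A=J48, B=90): row 5 → C = N ✓
(A=J65, B=91): rows 6, 10, 11 → C takes values {F, J, K} — violation
(A=J65, B=79): rows 7, 9, 12 → C = F, F, F ✓
(A=J17, B=79): row 8 → C = O ✓
Two rows agree on {A, B} but differ on C, so {A, B} -> C does not hold.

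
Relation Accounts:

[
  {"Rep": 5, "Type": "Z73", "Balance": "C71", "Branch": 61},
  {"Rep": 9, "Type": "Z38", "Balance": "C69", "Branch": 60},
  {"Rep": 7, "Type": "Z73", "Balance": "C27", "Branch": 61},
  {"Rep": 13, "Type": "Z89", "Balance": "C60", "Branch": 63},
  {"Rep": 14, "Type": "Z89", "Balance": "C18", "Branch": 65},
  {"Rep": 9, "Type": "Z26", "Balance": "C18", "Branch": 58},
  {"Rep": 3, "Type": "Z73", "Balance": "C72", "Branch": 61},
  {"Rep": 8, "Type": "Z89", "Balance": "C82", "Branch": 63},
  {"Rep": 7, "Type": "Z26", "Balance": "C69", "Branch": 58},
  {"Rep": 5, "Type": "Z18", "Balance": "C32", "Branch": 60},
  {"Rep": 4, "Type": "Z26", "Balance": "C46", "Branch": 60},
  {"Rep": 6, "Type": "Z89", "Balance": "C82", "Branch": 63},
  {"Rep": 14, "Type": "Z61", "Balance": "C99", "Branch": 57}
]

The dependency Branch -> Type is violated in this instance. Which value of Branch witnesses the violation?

60

Branch=61: 3 rows → Type = Z73, Z73, Z73 ✓
Branch=60: 3 rows → Type takes values {Z38, Z18, Z26} — violation
Branch=63: 3 rows → Type = Z89, Z89, Z89 ✓
Branch=65: 1 row → Type = Z89 ✓
Branch=58: 2 rows → Type = Z26, Z26 ✓
Branch=57: 1 row → Type = Z61 ✓
The only Branch value with inconsistent Type is Branch=60.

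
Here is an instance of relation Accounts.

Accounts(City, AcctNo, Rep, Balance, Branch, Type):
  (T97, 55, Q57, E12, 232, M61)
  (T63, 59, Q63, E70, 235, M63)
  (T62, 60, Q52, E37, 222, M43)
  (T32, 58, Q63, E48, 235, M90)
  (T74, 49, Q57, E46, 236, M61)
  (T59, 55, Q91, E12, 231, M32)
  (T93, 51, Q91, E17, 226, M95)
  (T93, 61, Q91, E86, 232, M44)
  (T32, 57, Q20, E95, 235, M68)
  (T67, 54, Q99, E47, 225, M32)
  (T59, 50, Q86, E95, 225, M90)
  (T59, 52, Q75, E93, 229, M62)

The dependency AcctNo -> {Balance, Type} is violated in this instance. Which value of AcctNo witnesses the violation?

AcctNo=55: 2 rows → {Balance,Type} takes values {(E12, M61), (E12, M32)} — violation
AcctNo=59: 1 row → {Balance,Type} = (E70, M63) ✓
AcctNo=60: 1 row → {Balance,Type} = (E37, M43) ✓
AcctNo=58: 1 row → {Balance,Type} = (E48, M90) ✓
AcctNo=49: 1 row → {Balance,Type} = (E46, M61) ✓
AcctNo=51: 1 row → {Balance,Type} = (E17, M95) ✓
AcctNo=61: 1 row → {Balance,Type} = (E86, M44) ✓
AcctNo=57: 1 row → {Balance,Type} = (E95, M68) ✓
AcctNo=54: 1 row → {Balance,Type} = (E47, M32) ✓
AcctNo=50: 1 row → {Balance,Type} = (E95, M90) ✓
AcctNo=52: 1 row → {Balance,Type} = (E93, M62) ✓
The only AcctNo value with inconsistent RHS is AcctNo=55.

55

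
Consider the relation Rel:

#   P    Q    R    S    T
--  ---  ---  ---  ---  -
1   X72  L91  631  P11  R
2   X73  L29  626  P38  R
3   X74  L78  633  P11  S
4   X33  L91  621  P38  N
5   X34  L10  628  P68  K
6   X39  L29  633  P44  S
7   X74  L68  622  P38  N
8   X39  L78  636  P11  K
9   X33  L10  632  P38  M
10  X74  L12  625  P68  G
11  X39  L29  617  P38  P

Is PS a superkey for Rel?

No

Rows 4 and 9 have the same PS value (P=X33, S=P38) but are distinct tuples, so PS does not determine every attribute — not a superkey.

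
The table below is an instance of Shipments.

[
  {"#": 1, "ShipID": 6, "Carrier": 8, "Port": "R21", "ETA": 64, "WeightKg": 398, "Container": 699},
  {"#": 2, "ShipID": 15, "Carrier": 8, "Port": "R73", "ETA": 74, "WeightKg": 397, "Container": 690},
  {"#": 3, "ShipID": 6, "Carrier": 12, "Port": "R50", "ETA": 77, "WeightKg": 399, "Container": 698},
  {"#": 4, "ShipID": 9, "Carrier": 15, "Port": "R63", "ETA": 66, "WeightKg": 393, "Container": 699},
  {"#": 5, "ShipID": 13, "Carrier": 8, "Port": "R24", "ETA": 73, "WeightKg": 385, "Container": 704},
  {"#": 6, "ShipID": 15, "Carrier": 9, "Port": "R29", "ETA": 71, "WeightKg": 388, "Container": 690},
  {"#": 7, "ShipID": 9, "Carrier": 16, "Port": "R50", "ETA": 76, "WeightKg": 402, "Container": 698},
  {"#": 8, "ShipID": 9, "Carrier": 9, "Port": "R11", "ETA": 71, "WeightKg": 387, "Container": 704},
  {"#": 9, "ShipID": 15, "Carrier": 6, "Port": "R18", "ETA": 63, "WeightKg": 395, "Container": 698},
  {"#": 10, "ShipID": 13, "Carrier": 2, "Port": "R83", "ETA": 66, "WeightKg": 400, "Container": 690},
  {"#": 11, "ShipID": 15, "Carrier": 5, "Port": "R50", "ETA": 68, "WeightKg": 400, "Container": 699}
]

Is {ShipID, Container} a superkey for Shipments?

Rows 2 and 6 have the same {ShipID, Container} value (ShipID=15, Container=690) but are distinct tuples, so {ShipID, Container} does not determine every attribute — not a superkey.

No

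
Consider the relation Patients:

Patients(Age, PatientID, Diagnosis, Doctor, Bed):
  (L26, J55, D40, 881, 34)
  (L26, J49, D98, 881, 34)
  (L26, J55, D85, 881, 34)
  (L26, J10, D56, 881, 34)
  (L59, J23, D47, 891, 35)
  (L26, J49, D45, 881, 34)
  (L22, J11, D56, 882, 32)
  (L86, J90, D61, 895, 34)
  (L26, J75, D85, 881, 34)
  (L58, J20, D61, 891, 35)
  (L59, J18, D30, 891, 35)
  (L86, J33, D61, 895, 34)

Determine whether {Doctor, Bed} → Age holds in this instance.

No

(Doctor=881, Bed=34): 6 rows → Age = L26, L26, L26, L26, L26, L26 ✓
(Doctor=891, Bed=35): 3 rows → Age takes values {L59, L58} — violation
(Doctor=882, Bed=32): 1 row → Age = L22 ✓
(Doctor=895, Bed=34): 2 rows → Age = L86, L86 ✓
Two rows agree on {Doctor, Bed} but differ on Age, so {Doctor, Bed} → Age does not hold.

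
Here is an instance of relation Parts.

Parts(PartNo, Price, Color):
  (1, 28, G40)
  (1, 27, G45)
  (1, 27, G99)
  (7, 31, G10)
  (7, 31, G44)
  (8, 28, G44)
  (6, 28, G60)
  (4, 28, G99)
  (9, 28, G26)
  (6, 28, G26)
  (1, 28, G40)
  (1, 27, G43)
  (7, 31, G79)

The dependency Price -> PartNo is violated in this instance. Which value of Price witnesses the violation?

Price=28: 7 rows → PartNo takes values {1, 8, 6, 4, 9} — violation
Price=27: 3 rows → PartNo = 1, 1, 1 ✓
Price=31: 3 rows → PartNo = 7, 7, 7 ✓
The only Price value with inconsistent PartNo is Price=28.

28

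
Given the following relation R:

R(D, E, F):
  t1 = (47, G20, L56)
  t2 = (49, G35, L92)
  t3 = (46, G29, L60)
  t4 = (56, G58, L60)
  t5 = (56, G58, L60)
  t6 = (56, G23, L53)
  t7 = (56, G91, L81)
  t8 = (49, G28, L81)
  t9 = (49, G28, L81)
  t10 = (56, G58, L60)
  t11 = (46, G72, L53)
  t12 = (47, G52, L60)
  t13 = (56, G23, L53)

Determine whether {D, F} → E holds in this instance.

Yes

(D=47, F=L56): row 1 → E = G20 ✓
(D=49, F=L92): row 2 → E = G35 ✓
(D=46, F=L60): row 3 → E = G29 ✓
(D=56, F=L60): rows 4, 5, 10 → E = G58, G58, G58 ✓
(D=56, F=L53): rows 6, 13 → E = G23, G23 ✓
(D=56, F=L81): row 7 → E = G91 ✓
(D=49, F=L81): rows 8, 9 → E = G28, G28 ✓
(D=46, F=L53): row 11 → E = G72 ✓
(D=47, F=L60): row 12 → E = G52 ✓
Every {D, F} value is associated with a single E value, so {D, F} → E holds.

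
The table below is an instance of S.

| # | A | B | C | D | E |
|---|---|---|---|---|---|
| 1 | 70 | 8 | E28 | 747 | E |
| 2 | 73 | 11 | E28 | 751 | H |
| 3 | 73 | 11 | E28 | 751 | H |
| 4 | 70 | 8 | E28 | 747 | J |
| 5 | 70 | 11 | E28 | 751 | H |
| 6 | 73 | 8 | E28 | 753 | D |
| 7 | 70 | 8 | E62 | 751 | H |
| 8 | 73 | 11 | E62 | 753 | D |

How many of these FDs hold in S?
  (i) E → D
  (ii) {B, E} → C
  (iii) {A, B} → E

(i) E → D: every LHS value maps to a single RHS value — holds.
(ii) {B, E} → C: every LHS value maps to a single RHS value — holds.
(iii) {A, B} → E: (A=70, B=8): rows 1, 4, 7 → E takes values {E, J, H} — violation; (A=73, B=11): rows 2, 3, 8 → E takes values {H, D} — violation — fails.
2 of the 3 dependencies hold.

2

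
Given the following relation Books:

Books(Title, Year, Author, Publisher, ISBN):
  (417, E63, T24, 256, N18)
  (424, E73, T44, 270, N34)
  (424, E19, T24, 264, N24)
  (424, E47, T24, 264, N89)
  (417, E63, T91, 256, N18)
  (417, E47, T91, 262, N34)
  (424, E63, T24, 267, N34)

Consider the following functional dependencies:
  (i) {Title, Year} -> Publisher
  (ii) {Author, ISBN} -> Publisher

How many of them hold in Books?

2

(i) {Title, Year} -> Publisher: every LHS value maps to a single RHS value — holds.
(ii) {Author, ISBN} -> Publisher: every LHS value maps to a single RHS value — holds.
2 of the 2 dependencies hold.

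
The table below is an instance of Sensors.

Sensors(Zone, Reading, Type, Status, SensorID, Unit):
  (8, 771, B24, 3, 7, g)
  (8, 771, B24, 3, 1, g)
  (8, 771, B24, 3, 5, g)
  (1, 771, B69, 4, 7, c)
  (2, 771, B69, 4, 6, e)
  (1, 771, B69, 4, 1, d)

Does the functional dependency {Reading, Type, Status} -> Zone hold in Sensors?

No

(Reading=771, Type=B24, Status=3): 3 rows → Zone = 8, 8, 8 ✓
(Reading=771, Type=B69, Status=4): 3 rows → Zone takes values {1, 2} — violation
Two rows agree on {Reading, Type, Status} but differ on Zone, so {Reading, Type, Status} -> Zone does not hold.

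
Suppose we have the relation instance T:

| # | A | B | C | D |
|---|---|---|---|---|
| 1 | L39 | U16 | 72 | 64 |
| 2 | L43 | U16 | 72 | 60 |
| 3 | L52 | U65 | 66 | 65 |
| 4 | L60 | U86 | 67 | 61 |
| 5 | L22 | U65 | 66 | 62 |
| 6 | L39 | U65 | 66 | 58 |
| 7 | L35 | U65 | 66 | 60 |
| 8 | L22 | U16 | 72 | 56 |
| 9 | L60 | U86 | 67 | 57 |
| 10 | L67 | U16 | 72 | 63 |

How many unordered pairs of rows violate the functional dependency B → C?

0

B=U16: all 4 rows agree on C — 0 pairs.
B=U65: all 4 rows agree on C — 0 pairs.
B=U86: all 2 rows agree on C — 0 pairs.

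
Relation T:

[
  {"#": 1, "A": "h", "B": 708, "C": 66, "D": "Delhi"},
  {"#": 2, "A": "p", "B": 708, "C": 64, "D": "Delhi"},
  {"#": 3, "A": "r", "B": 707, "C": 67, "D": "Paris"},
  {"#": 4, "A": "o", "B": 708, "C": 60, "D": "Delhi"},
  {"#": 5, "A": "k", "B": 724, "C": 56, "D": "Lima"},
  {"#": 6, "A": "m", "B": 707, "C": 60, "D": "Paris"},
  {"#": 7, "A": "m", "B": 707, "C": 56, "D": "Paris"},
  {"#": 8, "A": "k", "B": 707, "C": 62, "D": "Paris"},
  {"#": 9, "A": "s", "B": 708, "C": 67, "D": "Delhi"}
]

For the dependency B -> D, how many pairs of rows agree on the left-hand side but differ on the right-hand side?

B=708: all 4 rows agree on D — 0 pairs.
B=707: all 4 rows agree on D — 0 pairs.

0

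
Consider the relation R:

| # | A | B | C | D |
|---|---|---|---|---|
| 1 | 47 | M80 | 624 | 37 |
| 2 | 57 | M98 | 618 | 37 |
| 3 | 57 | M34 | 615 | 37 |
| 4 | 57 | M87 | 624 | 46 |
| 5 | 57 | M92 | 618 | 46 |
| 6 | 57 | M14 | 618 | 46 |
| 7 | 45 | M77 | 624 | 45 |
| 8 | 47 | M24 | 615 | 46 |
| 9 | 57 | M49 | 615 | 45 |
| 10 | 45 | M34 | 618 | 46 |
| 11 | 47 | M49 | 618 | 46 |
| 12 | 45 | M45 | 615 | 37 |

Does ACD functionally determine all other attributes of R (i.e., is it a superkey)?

No

Rows 5 and 6 have the same ACD value (A=57, C=618, D=46) but are distinct tuples, so ACD does not determine every attribute — not a superkey.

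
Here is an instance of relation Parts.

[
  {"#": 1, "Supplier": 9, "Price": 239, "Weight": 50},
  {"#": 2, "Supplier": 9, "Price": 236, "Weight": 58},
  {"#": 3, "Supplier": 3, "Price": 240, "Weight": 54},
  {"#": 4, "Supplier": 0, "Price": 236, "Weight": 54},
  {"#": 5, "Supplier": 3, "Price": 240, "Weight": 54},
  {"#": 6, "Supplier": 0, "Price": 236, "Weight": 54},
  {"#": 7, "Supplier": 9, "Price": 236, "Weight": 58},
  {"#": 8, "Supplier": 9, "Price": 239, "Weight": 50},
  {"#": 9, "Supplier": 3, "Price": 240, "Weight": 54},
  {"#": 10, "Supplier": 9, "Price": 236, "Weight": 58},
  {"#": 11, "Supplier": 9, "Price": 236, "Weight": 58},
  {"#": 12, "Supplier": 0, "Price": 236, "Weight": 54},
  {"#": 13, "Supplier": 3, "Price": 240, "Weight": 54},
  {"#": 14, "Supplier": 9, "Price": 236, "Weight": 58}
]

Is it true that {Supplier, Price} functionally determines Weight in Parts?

(Supplier=9, Price=239): rows 1, 8 → Weight = 50, 50 ✓
(Supplier=9, Price=236): rows 2, 7, 10, 11, 14 → Weight = 58, 58, 58, 58, 58 ✓
(Supplier=3, Price=240): rows 3, 5, 9, 13 → Weight = 54, 54, 54, 54 ✓
(Supplier=0, Price=236): rows 4, 6, 12 → Weight = 54, 54, 54 ✓
Every {Supplier, Price} value is associated with a single Weight value, so {Supplier, Price} -> Weight holds.

Yes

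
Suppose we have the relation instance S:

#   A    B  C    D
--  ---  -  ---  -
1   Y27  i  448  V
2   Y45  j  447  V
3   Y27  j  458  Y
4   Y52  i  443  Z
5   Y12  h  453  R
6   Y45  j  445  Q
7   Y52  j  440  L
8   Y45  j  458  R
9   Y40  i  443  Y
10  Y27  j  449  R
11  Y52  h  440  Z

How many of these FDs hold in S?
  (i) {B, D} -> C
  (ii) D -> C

0

(i) {B, D} -> C: (B=j, D=R): rows 8, 10 → C takes values {458, 449} — violation — fails.
(ii) D -> C: D=V: rows 1, 2 → C takes values {448, 447} — violation; D=Y: rows 3, 9 → C takes values {458, 443} — violation; D=Z: rows 4, 11 → C takes values {443, 440} — violation; D=R: rows 5, 8, 10 → C takes values {453, 458, 449} — violation — fails.
None of the 2 dependencies hold.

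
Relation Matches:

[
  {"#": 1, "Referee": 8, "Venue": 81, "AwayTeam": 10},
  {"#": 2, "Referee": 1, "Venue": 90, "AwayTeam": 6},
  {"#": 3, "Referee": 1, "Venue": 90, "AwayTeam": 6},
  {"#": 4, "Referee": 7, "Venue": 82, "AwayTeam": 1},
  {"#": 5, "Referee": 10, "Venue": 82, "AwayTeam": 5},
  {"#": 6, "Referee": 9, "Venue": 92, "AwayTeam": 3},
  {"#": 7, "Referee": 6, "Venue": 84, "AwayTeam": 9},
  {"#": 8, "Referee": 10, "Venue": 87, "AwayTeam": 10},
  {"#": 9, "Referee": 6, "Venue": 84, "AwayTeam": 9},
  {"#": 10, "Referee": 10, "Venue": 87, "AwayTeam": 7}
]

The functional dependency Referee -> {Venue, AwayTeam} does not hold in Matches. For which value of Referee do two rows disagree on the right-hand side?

10

Referee=8: row 1 → {Venue,AwayTeam} = (81, 10) ✓
Referee=1: rows 2, 3 → {Venue,AwayTeam} = (90, 6), (90, 6) ✓
Referee=7: row 4 → {Venue,AwayTeam} = (82, 1) ✓
Referee=10: rows 5, 8, 10 → {Venue,AwayTeam} takes values {(82, 5), (87, 10), (87, 7)} — violation
Referee=9: row 6 → {Venue,AwayTeam} = (92, 3) ✓
Referee=6: rows 7, 9 → {Venue,AwayTeam} = (84, 9), (84, 9) ✓
The only Referee value with inconsistent RHS is Referee=10.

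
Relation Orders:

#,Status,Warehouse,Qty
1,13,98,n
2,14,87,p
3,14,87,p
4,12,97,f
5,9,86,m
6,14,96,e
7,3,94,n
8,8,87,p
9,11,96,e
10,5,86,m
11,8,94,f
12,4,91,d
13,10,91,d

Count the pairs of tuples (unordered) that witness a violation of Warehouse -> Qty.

1

Warehouse=87: all 3 rows agree on Qty — 0 pairs.
Warehouse=86: all 2 rows agree on Qty — 0 pairs.
Warehouse=96: all 2 rows agree on Qty — 0 pairs.
Warehouse=94: violating pairs (7,11) — 1 pair.
Warehouse=91: all 2 rows agree on Qty — 0 pairs.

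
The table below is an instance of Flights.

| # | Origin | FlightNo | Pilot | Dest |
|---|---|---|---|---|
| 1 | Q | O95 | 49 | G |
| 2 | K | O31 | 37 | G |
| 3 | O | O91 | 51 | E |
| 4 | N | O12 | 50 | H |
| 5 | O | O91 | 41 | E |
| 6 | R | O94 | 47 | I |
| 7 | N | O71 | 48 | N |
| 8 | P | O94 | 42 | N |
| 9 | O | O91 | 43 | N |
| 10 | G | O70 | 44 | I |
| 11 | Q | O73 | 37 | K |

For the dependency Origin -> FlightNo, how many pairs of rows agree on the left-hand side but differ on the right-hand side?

Origin=Q: violating pairs (1,11) — 1 pair.
Origin=O: all 3 rows agree on FlightNo — 0 pairs.
Origin=N: violating pairs (4,7) — 1 pair.

2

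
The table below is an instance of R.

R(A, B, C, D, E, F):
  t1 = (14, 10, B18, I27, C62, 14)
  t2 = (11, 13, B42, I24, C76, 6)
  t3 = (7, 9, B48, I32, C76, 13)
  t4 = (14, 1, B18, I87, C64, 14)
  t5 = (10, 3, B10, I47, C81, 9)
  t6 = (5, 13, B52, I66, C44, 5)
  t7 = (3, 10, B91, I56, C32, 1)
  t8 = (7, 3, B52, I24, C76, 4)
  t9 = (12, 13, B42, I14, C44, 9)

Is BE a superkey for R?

Rows 6 and 9 have the same BE value (B=13, E=C44) but are distinct tuples, so BE does not determine every attribute — not a superkey.

No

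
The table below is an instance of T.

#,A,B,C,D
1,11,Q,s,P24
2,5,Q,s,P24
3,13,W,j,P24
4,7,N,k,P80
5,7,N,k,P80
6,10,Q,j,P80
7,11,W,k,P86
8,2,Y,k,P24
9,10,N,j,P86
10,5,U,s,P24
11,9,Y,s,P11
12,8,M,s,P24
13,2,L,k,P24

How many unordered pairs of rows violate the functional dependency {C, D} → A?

(C=s, D=P24): violating pairs (1,2), (1,10), (1,12), (2,12), (10,12) — 5 pairs.
(C=k, D=P80): all 2 rows agree on A — 0 pairs.
(C=k, D=P24): all 2 rows agree on A — 0 pairs.

5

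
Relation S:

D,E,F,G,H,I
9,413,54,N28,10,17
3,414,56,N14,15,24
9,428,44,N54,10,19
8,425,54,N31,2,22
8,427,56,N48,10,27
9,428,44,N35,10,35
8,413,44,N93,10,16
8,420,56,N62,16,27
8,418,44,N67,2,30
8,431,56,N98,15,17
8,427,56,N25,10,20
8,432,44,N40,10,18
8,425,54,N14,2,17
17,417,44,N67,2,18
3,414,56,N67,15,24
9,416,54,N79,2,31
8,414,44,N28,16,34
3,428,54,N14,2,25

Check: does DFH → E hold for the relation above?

No

(D=9, F=54, H=10): 1 row → E = 413 ✓
(D=3, F=56, H=15): 2 rows → E = 414, 414 ✓
(D=9, F=44, H=10): 2 rows → E = 428, 428 ✓
(D=8, F=54, H=2): 2 rows → E = 425, 425 ✓
(D=8, F=56, H=10): 2 rows → E = 427, 427 ✓
(D=8, F=44, H=10): 2 rows → E takes values {413, 432} — violation
(D=8, F=56, H=16): 1 row → E = 420 ✓
(D=8, F=44, H=2): 1 row → E = 418 ✓
(D=8, F=56, H=15): 1 row → E = 431 ✓
(D=17, F=44, H=2): 1 row → E = 417 ✓
(D=9, F=54, H=2): 1 row → E = 416 ✓
(D=8, F=44, H=16): 1 row → E = 414 ✓
(D=3, F=54, H=2): 1 row → E = 428 ✓
Two rows agree on DFH but differ on E, so DFH → E does not hold.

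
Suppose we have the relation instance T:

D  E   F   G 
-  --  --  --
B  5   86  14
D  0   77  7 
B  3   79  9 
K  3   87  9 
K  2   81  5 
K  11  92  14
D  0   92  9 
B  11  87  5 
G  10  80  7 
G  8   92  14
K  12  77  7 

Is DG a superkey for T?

Yes

All 11 rows have distinct DG values, so DG → (all attributes) holds and DG is a superkey.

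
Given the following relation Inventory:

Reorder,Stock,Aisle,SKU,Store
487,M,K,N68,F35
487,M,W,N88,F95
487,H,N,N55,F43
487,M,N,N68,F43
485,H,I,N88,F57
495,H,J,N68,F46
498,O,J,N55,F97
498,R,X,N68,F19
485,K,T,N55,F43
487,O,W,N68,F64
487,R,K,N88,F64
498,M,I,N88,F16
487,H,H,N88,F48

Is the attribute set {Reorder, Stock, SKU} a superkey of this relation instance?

Two distinct rows share (Reorder=487, Stock=M, SKU=N68), so {Reorder, Stock, SKU} does not determine every attribute — not a superkey.

No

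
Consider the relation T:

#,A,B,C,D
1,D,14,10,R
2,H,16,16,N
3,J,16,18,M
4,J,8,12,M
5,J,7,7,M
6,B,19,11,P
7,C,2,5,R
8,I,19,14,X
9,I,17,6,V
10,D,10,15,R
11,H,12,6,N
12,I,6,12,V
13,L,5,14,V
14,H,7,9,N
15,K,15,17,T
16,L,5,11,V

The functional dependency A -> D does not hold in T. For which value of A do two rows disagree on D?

I

A=D: rows 1, 10 → D = R, R ✓
A=H: rows 2, 11, 14 → D = N, N, N ✓
A=J: rows 3, 4, 5 → D = M, M, M ✓
A=B: row 6 → D = P ✓
A=C: row 7 → D = R ✓
A=I: rows 8, 9, 12 → D takes values {X, V} — violation
A=L: rows 13, 16 → D = V, V ✓
A=K: row 15 → D = T ✓
The only A value with inconsistent D is A=I.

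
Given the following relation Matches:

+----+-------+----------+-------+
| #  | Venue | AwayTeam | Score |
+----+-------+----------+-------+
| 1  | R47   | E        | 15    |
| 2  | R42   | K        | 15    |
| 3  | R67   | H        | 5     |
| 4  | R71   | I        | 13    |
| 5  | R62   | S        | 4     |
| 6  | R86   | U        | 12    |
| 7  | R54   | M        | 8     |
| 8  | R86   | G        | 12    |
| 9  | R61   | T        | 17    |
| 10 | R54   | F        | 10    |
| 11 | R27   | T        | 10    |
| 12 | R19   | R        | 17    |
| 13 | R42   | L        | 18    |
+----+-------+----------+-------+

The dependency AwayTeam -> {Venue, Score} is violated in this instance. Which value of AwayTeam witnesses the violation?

AwayTeam=E: row 1 → {Venue,Score} = (R47, 15) ✓
AwayTeam=K: row 2 → {Venue,Score} = (R42, 15) ✓
AwayTeam=H: row 3 → {Venue,Score} = (R67, 5) ✓
AwayTeam=I: row 4 → {Venue,Score} = (R71, 13) ✓
AwayTeam=S: row 5 → {Venue,Score} = (R62, 4) ✓
AwayTeam=U: row 6 → {Venue,Score} = (R86, 12) ✓
AwayTeam=M: row 7 → {Venue,Score} = (R54, 8) ✓
AwayTeam=G: row 8 → {Venue,Score} = (R86, 12) ✓
AwayTeam=T: rows 9, 11 → {Venue,Score} takes values {(R61, 17), (R27, 10)} — violation
AwayTeam=F: row 10 → {Venue,Score} = (R54, 10) ✓
AwayTeam=R: row 12 → {Venue,Score} = (R19, 17) ✓
AwayTeam=L: row 13 → {Venue,Score} = (R42, 18) ✓
The only AwayTeam value with inconsistent RHS is AwayTeam=T.

T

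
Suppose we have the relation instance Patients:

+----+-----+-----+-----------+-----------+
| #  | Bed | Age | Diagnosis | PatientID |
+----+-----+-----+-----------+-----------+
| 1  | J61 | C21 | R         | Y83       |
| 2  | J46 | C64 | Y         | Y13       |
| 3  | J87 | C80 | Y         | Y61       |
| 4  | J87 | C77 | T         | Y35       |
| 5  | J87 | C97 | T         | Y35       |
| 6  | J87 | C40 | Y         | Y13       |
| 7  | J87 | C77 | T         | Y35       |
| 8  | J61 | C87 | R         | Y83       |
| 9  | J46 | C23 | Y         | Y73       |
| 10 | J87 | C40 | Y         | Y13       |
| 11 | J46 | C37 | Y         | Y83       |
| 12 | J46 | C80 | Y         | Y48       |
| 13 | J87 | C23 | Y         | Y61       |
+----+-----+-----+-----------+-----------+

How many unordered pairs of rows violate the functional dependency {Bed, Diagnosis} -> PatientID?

10

(Bed=J61, Diagnosis=R): all 2 rows agree on PatientID — 0 pairs.
(Bed=J46, Diagnosis=Y): violating pairs (2,9), (2,11), (2,12), (9,11), (9,12), (11,12) — 6 pairs.
(Bed=J87, Diagnosis=Y): violating pairs (3,6), (3,10), (6,13), (10,13) — 4 pairs.
(Bed=J87, Diagnosis=T): all 3 rows agree on PatientID — 0 pairs.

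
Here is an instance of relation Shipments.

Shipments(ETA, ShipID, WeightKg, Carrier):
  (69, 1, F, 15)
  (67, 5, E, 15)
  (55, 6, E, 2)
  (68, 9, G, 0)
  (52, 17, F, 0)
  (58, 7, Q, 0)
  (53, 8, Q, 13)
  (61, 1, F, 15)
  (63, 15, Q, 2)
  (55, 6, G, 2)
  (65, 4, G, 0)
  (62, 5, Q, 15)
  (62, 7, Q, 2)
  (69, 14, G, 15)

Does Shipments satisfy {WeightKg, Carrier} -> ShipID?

No

(WeightKg=F, Carrier=15): 2 rows → ShipID = 1, 1 ✓
(WeightKg=E, Carrier=15): 1 row → ShipID = 5 ✓
(WeightKg=E, Carrier=2): 1 row → ShipID = 6 ✓
(WeightKg=G, Carrier=0): 2 rows → ShipID takes values {9, 4} — violation
(WeightKg=F, Carrier=0): 1 row → ShipID = 17 ✓
(WeightKg=Q, Carrier=0): 1 row → ShipID = 7 ✓
(WeightKg=Q, Carrier=13): 1 row → ShipID = 8 ✓
(WeightKg=Q, Carrier=2): 2 rows → ShipID takes values {15, 7} — violation
(WeightKg=G, Carrier=2): 1 row → ShipID = 6 ✓
(WeightKg=Q, Carrier=15): 1 row → ShipID = 5 ✓
(WeightKg=G, Carrier=15): 1 row → ShipID = 14 ✓
Two rows agree on {WeightKg, Carrier} but differ on ShipID, so {WeightKg, Carrier} -> ShipID does not hold.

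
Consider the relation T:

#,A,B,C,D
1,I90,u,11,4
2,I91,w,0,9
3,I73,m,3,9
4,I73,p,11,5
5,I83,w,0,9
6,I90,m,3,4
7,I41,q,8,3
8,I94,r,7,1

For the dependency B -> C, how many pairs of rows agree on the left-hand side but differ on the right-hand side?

0

B=w: all 2 rows agree on C — 0 pairs.
B=m: all 2 rows agree on C — 0 pairs.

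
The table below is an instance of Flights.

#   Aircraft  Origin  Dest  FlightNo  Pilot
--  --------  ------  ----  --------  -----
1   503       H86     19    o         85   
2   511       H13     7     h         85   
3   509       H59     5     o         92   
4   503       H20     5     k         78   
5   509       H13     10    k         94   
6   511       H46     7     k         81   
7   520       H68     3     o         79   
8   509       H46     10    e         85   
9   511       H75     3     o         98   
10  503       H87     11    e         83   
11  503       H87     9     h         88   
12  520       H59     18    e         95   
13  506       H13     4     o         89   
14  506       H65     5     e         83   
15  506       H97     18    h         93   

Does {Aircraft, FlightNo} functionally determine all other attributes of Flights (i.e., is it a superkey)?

All 15 rows have distinct {Aircraft, FlightNo} values, so {Aircraft, FlightNo} → (all attributes) holds and {Aircraft, FlightNo} is a superkey.

Yes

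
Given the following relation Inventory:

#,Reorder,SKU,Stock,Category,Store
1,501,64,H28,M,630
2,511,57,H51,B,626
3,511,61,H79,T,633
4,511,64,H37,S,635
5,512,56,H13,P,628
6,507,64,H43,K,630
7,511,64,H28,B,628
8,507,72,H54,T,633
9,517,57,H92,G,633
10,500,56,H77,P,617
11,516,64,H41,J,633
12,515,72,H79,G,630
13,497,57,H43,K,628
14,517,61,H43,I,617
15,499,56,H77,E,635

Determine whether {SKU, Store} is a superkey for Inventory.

Rows 1 and 6 have the same {SKU, Store} value (SKU=64, Store=630) but are distinct tuples, so {SKU, Store} does not determine every attribute — not a superkey.

No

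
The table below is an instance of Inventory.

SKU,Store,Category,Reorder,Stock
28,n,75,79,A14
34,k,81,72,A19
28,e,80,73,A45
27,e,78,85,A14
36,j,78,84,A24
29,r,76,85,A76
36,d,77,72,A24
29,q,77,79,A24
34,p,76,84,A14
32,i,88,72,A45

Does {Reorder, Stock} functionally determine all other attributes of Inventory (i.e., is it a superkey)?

Yes

All 10 rows have distinct {Reorder, Stock} values, so {Reorder, Stock} → (all attributes) holds and {Reorder, Stock} is a superkey.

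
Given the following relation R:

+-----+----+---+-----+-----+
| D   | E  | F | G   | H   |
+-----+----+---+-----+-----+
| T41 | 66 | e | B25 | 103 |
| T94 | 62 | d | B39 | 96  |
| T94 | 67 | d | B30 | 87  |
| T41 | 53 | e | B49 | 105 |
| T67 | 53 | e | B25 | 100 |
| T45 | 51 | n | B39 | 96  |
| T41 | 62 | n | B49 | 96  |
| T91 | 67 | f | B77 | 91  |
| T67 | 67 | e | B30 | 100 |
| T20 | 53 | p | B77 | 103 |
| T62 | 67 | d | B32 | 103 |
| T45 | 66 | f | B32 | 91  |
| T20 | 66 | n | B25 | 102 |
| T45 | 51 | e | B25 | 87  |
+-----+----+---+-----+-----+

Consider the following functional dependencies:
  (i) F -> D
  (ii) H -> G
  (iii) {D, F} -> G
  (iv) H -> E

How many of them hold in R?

0

(i) F -> D: F=e: 5 rows → D takes values {T41, T67, T45} — violation; F=d: 3 rows → D takes values {T94, T62} — violation; F=n: 3 rows → D takes values {T45, T41, T20} — violation; F=f: 2 rows → D takes values {T91, T45} — violation — fails.
(ii) H -> G: H=103: 3 rows → G takes values {B25, B77, B32} — violation; H=96: 3 rows → G takes values {B39, B49} — violation; H=87: 2 rows → G takes values {B30, B25} — violation; H=100: 2 rows → G takes values {B25, B30} — violation; H=91: 2 rows → G takes values {B77, B32} — violation — fails.
(iii) {D, F} -> G: (D=T41, F=e): 2 rows → G takes values {B25, B49} — violation; (D=T94, F=d): 2 rows → G takes values {B39, B30} — violation; (D=T67, F=e): 2 rows → G takes values {B25, B30} — violation — fails.
(iv) H -> E: H=103: 3 rows → E takes values {66, 53, 67} — violation; H=96: 3 rows → E takes values {62, 51} — violation; H=87: 2 rows → E takes values {67, 51} — violation; H=100: 2 rows → E takes values {53, 67} — violation; H=91: 2 rows → E takes values {67, 66} — violation — fails.
None of the 4 dependencies hold.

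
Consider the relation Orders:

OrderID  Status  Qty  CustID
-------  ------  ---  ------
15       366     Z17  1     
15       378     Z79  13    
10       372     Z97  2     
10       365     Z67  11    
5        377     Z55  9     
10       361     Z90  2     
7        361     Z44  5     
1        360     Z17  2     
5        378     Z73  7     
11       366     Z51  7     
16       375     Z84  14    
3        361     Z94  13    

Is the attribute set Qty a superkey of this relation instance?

No

Two distinct rows share Qty=Z17, so Qty does not determine every attribute — not a superkey.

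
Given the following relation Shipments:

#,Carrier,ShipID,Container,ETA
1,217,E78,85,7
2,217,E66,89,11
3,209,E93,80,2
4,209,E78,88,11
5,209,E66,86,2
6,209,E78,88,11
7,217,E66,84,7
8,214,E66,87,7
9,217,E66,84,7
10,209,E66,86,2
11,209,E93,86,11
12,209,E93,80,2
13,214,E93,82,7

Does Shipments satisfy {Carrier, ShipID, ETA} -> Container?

Yes

(Carrier=217, ShipID=E78, ETA=7): row 1 → Container = 85 ✓
(Carrier=217, ShipID=E66, ETA=11): row 2 → Container = 89 ✓
(Carrier=209, ShipID=E93, ETA=2): rows 3, 12 → Container = 80, 80 ✓
(Carrier=209, ShipID=E78, ETA=11): rows 4, 6 → Container = 88, 88 ✓
(Carrier=209, ShipID=E66, ETA=2): rows 5, 10 → Container = 86, 86 ✓
(Carrier=217, ShipID=E66, ETA=7): rows 7, 9 → Container = 84, 84 ✓
(Carrier=214, ShipID=E66, ETA=7): row 8 → Container = 87 ✓
(Carrier=209, ShipID=E93, ETA=11): row 11 → Container = 86 ✓
(Carrier=214, ShipID=E93, ETA=7): row 13 → Container = 82 ✓
Every {Carrier, ShipID, ETA} value is associated with a single Container value, so {Carrier, ShipID, ETA} -> Container holds.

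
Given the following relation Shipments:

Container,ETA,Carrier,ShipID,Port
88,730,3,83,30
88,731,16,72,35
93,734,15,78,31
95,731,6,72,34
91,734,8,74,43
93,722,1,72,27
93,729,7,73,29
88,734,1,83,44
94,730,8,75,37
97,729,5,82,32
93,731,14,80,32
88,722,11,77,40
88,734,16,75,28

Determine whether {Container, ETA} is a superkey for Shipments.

No

Two distinct rows share (Container=88, ETA=734), so {Container, ETA} does not determine every attribute — not a superkey.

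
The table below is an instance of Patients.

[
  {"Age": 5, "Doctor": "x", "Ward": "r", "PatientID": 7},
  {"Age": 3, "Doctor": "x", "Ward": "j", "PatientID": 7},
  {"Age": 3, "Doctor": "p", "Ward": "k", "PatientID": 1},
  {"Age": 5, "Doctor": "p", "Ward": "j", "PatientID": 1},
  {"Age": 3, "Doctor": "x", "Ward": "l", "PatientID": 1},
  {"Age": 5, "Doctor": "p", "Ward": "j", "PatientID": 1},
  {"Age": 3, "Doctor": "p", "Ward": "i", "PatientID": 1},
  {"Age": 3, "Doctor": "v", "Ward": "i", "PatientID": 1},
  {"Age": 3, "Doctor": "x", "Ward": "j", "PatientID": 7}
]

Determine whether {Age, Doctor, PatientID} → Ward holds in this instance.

No

(Age=5, Doctor=x, PatientID=7): 1 row → Ward = r ✓
(Age=3, Doctor=x, PatientID=7): 2 rows → Ward = j, j ✓
(Age=3, Doctor=p, PatientID=1): 2 rows → Ward takes values {k, i} — violation
(Age=5, Doctor=p, PatientID=1): 2 rows → Ward = j, j ✓
(Age=3, Doctor=x, PatientID=1): 1 row → Ward = l ✓
(Age=3, Doctor=v, PatientID=1): 1 row → Ward = i ✓
Two rows agree on {Age, Doctor, PatientID} but differ on Ward, so {Age, Doctor, PatientID} → Ward does not hold.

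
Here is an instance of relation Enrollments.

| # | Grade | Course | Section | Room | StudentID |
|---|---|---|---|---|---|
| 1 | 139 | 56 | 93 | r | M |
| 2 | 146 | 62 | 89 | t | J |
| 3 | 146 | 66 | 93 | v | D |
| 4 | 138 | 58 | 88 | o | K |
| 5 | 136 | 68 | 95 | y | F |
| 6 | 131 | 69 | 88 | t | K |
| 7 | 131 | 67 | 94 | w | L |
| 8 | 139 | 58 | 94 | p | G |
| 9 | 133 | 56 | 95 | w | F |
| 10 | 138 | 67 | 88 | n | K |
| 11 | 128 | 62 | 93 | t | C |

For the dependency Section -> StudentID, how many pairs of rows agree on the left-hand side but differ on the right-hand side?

4

Section=93: violating pairs (1,3), (1,11), (3,11) — 3 pairs.
Section=88: all 3 rows agree on StudentID — 0 pairs.
Section=95: all 2 rows agree on StudentID — 0 pairs.
Section=94: violating pairs (7,8) — 1 pair.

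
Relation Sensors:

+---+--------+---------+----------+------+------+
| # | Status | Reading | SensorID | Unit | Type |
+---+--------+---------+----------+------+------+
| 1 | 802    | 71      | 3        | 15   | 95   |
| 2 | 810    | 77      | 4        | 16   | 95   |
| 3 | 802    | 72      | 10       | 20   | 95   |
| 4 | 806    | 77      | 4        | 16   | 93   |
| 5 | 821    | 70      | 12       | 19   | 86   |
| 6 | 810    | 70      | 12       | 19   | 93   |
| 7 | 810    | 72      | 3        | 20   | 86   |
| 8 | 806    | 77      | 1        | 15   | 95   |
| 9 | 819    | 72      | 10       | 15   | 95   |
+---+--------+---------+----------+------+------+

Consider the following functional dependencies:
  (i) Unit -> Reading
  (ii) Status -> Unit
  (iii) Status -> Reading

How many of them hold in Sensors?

0

(i) Unit -> Reading: Unit=15: rows 1, 8, 9 → Reading takes values {71, 77, 72} — violation — fails.
(ii) Status -> Unit: Status=802: rows 1, 3 → Unit takes values {15, 20} — violation; Status=810: rows 2, 6, 7 → Unit takes values {16, 19, 20} — violation; Status=806: rows 4, 8 → Unit takes values {16, 15} — violation — fails.
(iii) Status -> Reading: Status=802: rows 1, 3 → Reading takes values {71, 72} — violation; Status=810: rows 2, 6, 7 → Reading takes values {77, 70, 72} — violation — fails.
None of the 3 dependencies hold.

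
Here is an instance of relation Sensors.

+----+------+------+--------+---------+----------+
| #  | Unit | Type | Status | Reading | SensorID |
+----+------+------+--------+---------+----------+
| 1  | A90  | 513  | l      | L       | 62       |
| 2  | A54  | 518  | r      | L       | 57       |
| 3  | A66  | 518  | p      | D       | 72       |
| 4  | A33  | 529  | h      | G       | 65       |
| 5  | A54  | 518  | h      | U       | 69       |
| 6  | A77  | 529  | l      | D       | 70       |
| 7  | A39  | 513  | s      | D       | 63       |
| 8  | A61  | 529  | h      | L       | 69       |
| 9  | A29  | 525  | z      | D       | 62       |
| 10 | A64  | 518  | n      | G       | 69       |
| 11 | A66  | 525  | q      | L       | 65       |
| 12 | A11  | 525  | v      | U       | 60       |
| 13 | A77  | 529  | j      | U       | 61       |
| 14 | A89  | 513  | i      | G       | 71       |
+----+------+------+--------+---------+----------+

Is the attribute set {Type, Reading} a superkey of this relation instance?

Yes

All 14 rows have distinct {Type, Reading} values, so {Type, Reading} → (all attributes) holds and {Type, Reading} is a superkey.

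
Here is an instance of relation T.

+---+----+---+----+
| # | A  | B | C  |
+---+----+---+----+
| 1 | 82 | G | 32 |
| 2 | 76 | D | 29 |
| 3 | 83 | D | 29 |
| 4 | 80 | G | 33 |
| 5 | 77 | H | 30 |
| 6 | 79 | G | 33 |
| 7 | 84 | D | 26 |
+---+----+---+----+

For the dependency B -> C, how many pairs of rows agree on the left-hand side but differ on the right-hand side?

B=G: violating pairs (1,4), (1,6) — 2 pairs.
B=D: violating pairs (2,7), (3,7) — 2 pairs.

4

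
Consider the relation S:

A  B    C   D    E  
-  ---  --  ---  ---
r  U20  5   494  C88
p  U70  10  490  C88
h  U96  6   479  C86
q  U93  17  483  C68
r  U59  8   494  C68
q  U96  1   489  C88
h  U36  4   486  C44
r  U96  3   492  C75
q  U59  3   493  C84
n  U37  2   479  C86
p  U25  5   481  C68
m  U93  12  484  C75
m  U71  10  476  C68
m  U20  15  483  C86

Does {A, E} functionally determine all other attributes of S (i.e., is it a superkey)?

All 14 rows have distinct {A, E} values, so {A, E} → (all attributes) holds and {A, E} is a superkey.

Yes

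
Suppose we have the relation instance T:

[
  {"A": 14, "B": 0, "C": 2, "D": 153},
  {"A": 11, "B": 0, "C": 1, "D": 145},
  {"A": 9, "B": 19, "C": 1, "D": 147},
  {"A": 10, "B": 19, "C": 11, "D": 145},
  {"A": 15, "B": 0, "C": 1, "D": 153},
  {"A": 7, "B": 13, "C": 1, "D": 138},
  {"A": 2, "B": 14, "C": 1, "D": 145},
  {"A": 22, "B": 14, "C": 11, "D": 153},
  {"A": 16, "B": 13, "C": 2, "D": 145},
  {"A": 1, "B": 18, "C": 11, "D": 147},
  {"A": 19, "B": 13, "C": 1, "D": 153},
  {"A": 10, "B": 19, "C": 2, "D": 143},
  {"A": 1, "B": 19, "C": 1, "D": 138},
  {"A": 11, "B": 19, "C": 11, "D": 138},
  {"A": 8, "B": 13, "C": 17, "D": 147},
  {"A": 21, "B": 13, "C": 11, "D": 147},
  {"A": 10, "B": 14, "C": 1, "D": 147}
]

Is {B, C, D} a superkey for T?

All 17 rows have distinct {B, C, D} values, so {B, C, D} → (all attributes) holds and {B, C, D} is a superkey.

Yes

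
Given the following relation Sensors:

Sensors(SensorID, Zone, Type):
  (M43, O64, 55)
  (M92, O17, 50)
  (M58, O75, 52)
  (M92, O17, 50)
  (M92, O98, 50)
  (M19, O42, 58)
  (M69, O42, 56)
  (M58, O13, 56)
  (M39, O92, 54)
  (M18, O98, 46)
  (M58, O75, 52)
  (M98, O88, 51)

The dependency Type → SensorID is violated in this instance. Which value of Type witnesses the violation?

56

Type=55: 1 row → SensorID = M43 ✓
Type=50: 3 rows → SensorID = M92, M92, M92 ✓
Type=52: 2 rows → SensorID = M58, M58 ✓
Type=58: 1 row → SensorID = M19 ✓
Type=56: 2 rows → SensorID takes values {M69, M58} — violation
Type=54: 1 row → SensorID = M39 ✓
Type=46: 1 row → SensorID = M18 ✓
Type=51: 1 row → SensorID = M98 ✓
The only Type value with inconsistent SensorID is Type=56.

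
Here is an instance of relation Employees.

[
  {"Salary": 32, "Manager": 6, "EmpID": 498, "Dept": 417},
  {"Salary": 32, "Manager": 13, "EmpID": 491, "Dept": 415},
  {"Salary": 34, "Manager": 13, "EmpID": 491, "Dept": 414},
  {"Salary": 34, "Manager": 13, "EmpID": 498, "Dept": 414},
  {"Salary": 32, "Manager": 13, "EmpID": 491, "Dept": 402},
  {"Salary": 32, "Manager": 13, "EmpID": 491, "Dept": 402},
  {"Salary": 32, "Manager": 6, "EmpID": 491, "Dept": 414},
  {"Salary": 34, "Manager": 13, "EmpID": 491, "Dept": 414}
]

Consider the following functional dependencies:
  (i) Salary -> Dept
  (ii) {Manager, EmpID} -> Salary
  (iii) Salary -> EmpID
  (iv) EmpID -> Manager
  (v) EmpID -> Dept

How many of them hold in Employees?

(i) Salary -> Dept: Salary=32: 5 rows → Dept takes values {417, 415, 402, 414} — violation — fails.
(ii) {Manager, EmpID} -> Salary: (Manager=13, EmpID=491): 5 rows → Salary takes values {32, 34} — violation — fails.
(iii) Salary -> EmpID: Salary=32: 5 rows → EmpID takes values {498, 491} — violation; Salary=34: 3 rows → EmpID takes values {491, 498} — violation — fails.
(iv) EmpID -> Manager: EmpID=498: 2 rows → Manager takes values {6, 13} — violation; EmpID=491: 6 rows → Manager takes values {13, 6} — violation — fails.
(v) EmpID -> Dept: EmpID=498: 2 rows → Dept takes values {417, 414} — violation; EmpID=491: 6 rows → Dept takes values {415, 414, 402} — violation — fails.
None of the 5 dependencies hold.

0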